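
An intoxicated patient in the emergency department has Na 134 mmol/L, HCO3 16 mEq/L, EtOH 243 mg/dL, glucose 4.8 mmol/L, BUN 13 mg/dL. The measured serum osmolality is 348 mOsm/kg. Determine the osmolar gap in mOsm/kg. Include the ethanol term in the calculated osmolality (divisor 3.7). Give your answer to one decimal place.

4.9 mOsm/kg

Calculated osmolality = 2·Na + glucose + BUN/2.8 + ethanol/3.7
= 2·134 + 4.8 + 13/2.8 + 243/3.7
= 268 + 4.80 + 4.64 + 65.68
= 343.12 mOsm/kg ≈ 343.1 mOsm/kg
Osmolar gap = measured − calculated = 348 − 343.1 = 4.9 mOsm/kg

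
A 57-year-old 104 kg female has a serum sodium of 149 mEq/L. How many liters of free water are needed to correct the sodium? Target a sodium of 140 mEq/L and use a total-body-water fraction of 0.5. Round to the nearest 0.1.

3.3 L

TBW = 0.5 · 104 = 52 L
Free water deficit = TBW · (Na/140 − 1)
= 52 · (149/140 − 1)
= 52 · 0.0643
= 3.34 L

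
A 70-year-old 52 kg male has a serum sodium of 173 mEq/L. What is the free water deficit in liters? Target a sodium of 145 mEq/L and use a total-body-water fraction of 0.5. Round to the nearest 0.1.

5.0 L

TBW = 0.5 · 52 = 26 L
Free water deficit = TBW · (Na/145 − 1)
= 26 · (173/145 − 1)
= 26 · 0.1931
= 5.02 L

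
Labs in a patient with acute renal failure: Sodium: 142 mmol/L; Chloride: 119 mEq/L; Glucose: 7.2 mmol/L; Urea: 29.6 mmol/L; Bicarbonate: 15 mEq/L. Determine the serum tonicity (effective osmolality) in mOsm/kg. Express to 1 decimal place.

Effective osmolality excludes urea (freely permeant across cell membranes):
2·Na + glucose
= 2·142 + 7.2
= 284 + 7.2
= 291.2 mOsm/kg

291.2 mOsm/kg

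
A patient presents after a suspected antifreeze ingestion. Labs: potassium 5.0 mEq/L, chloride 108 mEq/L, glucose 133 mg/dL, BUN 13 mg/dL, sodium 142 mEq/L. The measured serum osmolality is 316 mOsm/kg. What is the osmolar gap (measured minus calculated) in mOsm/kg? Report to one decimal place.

20.0 mOsm/kg

Calculated osmolality = 2·Na + glucose/18 + BUN/2.8
= 2·142 + 133/18 + 13/2.8
= 284 + 7.39 + 4.64
= 296.03 mOsm/kg ≈ 296.0 mOsm/kg
Osmolar gap = measured − calculated = 316 − 296.0 = 20.0 mOsm/kg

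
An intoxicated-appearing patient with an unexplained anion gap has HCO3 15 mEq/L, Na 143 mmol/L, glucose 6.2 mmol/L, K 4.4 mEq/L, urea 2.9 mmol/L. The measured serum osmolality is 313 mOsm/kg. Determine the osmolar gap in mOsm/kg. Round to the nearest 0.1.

17.9 mOsm/kg

Calculated osmolality = 2·Na + glucose + urea
= 2·143 + 6.2 + 2.9
= 286 + 6.20 + 2.90
= 295.1 mOsm/kg ≈ 295.1 mOsm/kg
Osmolar gap = measured − calculated = 313 − 295.1 = 17.9 mOsm/kg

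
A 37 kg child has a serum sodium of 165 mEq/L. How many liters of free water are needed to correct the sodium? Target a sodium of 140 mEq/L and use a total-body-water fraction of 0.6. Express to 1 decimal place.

4.0 L

TBW = 0.6 · 37 = 22.2 L
Free water deficit = TBW · (Na/140 − 1)
= 22.2 · (165/140 − 1)
= 22.2 · 0.1786
= 3.96 L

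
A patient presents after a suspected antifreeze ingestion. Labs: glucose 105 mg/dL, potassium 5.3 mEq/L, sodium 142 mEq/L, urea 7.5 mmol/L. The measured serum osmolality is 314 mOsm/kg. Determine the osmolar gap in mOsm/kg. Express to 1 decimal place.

Calculated osmolality = 2·Na + glucose/18 + urea
= 2·142 + 105/18 + 7.5
= 284 + 5.83 + 7.50
= 297.33 mOsm/kg ≈ 297.3 mOsm/kg
Osmolar gap = measured − calculated = 314 − 297.3 = 16.7 mOsm/kg

16.7 mOsm/kg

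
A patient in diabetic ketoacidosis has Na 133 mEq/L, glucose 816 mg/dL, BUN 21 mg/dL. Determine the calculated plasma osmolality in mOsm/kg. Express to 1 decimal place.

318.8 mOsm/kg

Calculated osmolality = 2·Na + glucose/18 + BUN/2.8
= 2·133 + 816/18 + 21/2.8
= 266 + 45.33 + 7.50
= 318.83 mOsm/kg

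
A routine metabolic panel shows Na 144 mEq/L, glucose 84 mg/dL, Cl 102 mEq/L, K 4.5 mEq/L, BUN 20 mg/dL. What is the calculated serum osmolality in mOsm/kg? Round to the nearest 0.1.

Calculated osmolality = 2·Na + glucose/18 + BUN/2.8
= 2·144 + 84/18 + 20/2.8
= 288 + 4.67 + 7.14
= 299.81 mOsm/kg

299.8 mOsm/kg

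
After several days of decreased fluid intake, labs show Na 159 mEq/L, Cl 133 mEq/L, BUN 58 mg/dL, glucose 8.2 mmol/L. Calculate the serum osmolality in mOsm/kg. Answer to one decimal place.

346.9 mOsm/kg

Calculated osmolality = 2·Na + glucose + BUN/2.8
= 2·159 + 8.2 + 58/2.8
= 318 + 8.20 + 20.71
= 346.91 mOsm/kg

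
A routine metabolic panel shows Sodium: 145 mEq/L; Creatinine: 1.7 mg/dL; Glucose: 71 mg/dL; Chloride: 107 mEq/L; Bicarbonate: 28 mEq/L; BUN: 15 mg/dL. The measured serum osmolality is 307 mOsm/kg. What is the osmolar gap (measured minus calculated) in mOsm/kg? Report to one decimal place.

Calculated osmolality = 2·Na + glucose/18 + BUN/2.8
= 2·145 + 71/18 + 15/2.8
= 290 + 3.94 + 5.36
= 299.3 mOsm/kg ≈ 299.3 mOsm/kg
Osmolar gap = measured − calculated = 307 − 299.3 = 7.7 mOsm/kg

7.7 mOsm/kg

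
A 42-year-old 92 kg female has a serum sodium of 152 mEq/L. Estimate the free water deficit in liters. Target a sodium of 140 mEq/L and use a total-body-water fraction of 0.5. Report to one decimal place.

TBW = 0.5 · 92 = 46 L
Free water deficit = TBW · (Na/140 − 1)
= 46 · (152/140 − 1)
= 46 · 0.0857
= 3.94 L

3.9 L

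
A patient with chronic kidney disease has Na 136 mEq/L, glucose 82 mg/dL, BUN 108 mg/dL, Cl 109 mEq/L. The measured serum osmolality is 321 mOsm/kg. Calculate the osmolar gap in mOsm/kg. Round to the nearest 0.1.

5.9 mOsm/kg

Calculated osmolality = 2·Na + glucose/18 + BUN/2.8
= 2·136 + 82/18 + 108/2.8
= 272 + 4.56 + 38.57
= 315.13 mOsm/kg ≈ 315.1 mOsm/kg
Osmolar gap = measured − calculated = 321 − 315.1 = 5.9 mOsm/kg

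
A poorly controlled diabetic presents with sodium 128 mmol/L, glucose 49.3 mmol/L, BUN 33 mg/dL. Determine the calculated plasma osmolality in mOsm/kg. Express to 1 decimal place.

Calculated osmolality = 2·Na + glucose + BUN/2.8
= 2·128 + 49.3 + 33/2.8
= 256 + 49.30 + 11.79
= 317.09 mOsm/kg

317.1 mOsm/kg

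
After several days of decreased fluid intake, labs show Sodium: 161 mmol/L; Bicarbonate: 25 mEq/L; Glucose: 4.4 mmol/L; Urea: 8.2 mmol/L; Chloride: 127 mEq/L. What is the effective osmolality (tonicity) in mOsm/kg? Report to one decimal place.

Effective osmolality excludes urea (freely permeant across cell membranes):
2·Na + glucose
= 2·161 + 4.4
= 322 + 4.4
= 326.4 mOsm/kg

326.4 mOsm/kg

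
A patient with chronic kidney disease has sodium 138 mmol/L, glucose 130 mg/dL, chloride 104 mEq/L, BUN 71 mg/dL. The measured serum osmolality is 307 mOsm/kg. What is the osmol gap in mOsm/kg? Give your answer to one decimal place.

-1.6 mOsm/kg

Calculated osmolality = 2·Na + glucose/18 + BUN/2.8
= 2·138 + 130/18 + 71/2.8
= 276 + 7.22 + 25.36
= 308.58 mOsm/kg ≈ 308.6 mOsm/kg
Osmolar gap = measured − calculated = 307 − 308.6 = -1.6 mOsm/kg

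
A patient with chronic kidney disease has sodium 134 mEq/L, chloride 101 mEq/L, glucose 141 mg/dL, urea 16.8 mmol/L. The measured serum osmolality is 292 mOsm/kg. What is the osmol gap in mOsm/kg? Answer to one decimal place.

-0.6 mOsm/kg

Calculated osmolality = 2·Na + glucose/18 + urea
= 2·134 + 141/18 + 16.8
= 268 + 7.83 + 16.80
= 292.63 mOsm/kg ≈ 292.6 mOsm/kg
Osmolar gap = measured − calculated = 292 − 292.6 = -0.6 mOsm/kg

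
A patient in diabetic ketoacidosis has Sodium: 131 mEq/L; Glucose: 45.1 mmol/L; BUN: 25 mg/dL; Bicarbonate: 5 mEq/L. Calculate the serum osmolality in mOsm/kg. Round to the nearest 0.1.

Calculated osmolality = 2·Na + glucose + BUN/2.8
= 2·131 + 45.1 + 25/2.8
= 262 + 45.10 + 8.93
= 316.03 mOsm/kg

316.0 mOsm/kg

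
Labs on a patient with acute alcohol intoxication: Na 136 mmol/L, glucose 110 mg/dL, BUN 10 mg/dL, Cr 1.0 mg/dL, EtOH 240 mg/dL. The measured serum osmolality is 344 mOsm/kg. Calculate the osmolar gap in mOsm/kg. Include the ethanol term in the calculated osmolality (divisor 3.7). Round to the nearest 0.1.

Calculated osmolality = 2·Na + glucose/18 + BUN/2.8 + ethanol/3.7
= 2·136 + 110/18 + 10/2.8 + 240/3.7
= 272 + 6.11 + 3.57 + 64.86
= 346.54 mOsm/kg ≈ 346.5 mOsm/kg
Osmolar gap = measured − calculated = 344 − 346.5 = -2.5 mOsm/kg

-2.5 mOsm/kg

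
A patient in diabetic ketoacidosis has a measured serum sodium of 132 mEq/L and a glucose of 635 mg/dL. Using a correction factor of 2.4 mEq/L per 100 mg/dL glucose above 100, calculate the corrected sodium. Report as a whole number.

Corrected Na = measured Na + 2.4 · (glucose − 100)/100
= 132 + 2.4 · (635 − 100)/100
= 132 + 12.8
= 144.8 mEq/L

145 mEq/L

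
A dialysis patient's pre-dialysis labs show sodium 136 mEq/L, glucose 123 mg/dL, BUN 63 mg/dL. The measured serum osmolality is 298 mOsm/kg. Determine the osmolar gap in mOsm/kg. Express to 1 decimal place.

-3.3 mOsm/kg

Calculated osmolality = 2·Na + glucose/18 + BUN/2.8
= 2·136 + 123/18 + 63/2.8
= 272 + 6.83 + 22.50
= 301.33 mOsm/kg ≈ 301.3 mOsm/kg
Osmolar gap = measured − calculated = 298 − 301.3 = -3.3 mOsm/kg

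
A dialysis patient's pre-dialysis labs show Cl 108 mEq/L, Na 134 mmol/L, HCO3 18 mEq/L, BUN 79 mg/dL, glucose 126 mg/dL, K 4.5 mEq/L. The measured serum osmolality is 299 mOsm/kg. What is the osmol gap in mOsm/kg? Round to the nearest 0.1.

Calculated osmolality = 2·Na + glucose/18 + BUN/2.8
= 2·134 + 126/18 + 79/2.8
= 268 + 7 + 28.21
= 303.21 mOsm/kg ≈ 303.2 mOsm/kg
Osmolar gap = measured − calculated = 299 − 303.2 = -4.2 mOsm/kg

-4.2 mOsm/kg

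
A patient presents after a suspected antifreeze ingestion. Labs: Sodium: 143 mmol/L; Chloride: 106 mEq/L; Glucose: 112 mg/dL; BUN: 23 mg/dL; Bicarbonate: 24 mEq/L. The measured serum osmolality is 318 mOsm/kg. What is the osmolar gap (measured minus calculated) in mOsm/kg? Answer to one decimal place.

17.6 mOsm/kg

Calculated osmolality = 2·Na + glucose/18 + BUN/2.8
= 2·143 + 112/18 + 23/2.8
= 286 + 6.22 + 8.21
= 300.43 mOsm/kg ≈ 300.4 mOsm/kg
Osmolar gap = measured − calculated = 318 − 300.4 = 17.6 mOsm/kg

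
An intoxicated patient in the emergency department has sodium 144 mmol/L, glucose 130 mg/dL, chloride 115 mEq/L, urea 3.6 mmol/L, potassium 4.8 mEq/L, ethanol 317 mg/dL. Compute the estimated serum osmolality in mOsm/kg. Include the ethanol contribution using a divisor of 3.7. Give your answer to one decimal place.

384.5 mOsm/kg

Calculated osmolality = 2·Na + glucose/18 + urea + ethanol/3.7
= 2·144 + 130/18 + 3.6 + 317/3.7
= 288 + 7.22 + 3.60 + 85.68
= 384.5 mOsm/kg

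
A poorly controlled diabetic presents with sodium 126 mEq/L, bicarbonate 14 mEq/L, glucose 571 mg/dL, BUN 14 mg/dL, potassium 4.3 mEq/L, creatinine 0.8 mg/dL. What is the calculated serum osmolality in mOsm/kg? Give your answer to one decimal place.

288.7 mOsm/kg

Calculated osmolality = 2·Na + glucose/18 + BUN/2.8
= 2·126 + 571/18 + 14/2.8
= 252 + 31.72 + 5
= 288.72 mOsm/kg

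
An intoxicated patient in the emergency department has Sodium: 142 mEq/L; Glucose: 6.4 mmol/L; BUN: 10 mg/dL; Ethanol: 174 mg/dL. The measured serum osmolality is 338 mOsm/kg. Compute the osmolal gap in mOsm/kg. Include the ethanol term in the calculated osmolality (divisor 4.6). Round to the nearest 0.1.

6.2 mOsm/kg

Calculated osmolality = 2·Na + glucose + BUN/2.8 + ethanol/4.6
= 2·142 + 6.4 + 10/2.8 + 174/4.6
= 284 + 6.40 + 3.57 + 37.83
= 331.8 mOsm/kg ≈ 331.8 mOsm/kg
Osmolar gap = measured − calculated = 338 − 331.8 = 6.2 mOsm/kg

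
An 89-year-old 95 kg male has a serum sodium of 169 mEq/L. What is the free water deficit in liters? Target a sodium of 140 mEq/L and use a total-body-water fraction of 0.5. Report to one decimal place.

TBW = 0.5 · 95 = 47.5 L
Free water deficit = TBW · (Na/140 − 1)
= 47.5 · (169/140 − 1)
= 47.5 · 0.2071
= 9.84 L

9.8 L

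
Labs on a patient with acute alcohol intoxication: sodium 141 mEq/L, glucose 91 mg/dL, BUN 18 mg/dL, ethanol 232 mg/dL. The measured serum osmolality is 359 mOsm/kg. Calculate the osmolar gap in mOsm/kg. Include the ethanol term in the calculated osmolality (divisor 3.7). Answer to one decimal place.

Calculated osmolality = 2·Na + glucose/18 + BUN/2.8 + ethanol/3.7
= 2·141 + 91/18 + 18/2.8 + 232/3.7
= 282 + 5.06 + 6.43 + 62.70
= 356.19 mOsm/kg ≈ 356.2 mOsm/kg
Osmolar gap = measured − calculated = 359 − 356.2 = 2.8 mOsm/kg

2.8 mOsm/kg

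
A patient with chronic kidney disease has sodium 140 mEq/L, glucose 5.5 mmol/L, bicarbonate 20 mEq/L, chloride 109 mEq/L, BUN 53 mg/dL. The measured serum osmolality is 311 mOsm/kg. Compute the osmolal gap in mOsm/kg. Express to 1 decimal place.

Calculated osmolality = 2·Na + glucose + BUN/2.8
= 2·140 + 5.5 + 53/2.8
= 280 + 5.50 + 18.93
= 304.43 mOsm/kg ≈ 304.4 mOsm/kg
Osmolar gap = measured − calculated = 311 − 304.4 = 6.6 mOsm/kg

6.6 mOsm/kg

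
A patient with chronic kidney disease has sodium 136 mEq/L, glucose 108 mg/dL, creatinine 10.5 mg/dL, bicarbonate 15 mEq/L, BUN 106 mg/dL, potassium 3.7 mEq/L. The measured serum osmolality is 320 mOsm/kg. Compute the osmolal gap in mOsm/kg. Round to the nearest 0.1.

4.1 mOsm/kg

Calculated osmolality = 2·Na + glucose/18 + BUN/2.8
= 2·136 + 108/18 + 106/2.8
= 272 + 6 + 37.86
= 315.86 mOsm/kg ≈ 315.9 mOsm/kg
Osmolar gap = measured − calculated = 320 − 315.9 = 4.1 mOsm/kg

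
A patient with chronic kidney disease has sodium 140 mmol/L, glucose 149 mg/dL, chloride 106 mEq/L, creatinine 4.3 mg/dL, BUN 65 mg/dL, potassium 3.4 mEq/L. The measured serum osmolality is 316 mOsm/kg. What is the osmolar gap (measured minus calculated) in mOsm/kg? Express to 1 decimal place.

Calculated osmolality = 2·Na + glucose/18 + BUN/2.8
= 2·140 + 149/18 + 65/2.8
= 280 + 8.28 + 23.21
= 311.49 mOsm/kg ≈ 311.5 mOsm/kg
Osmolar gap = measured − calculated = 316 − 311.5 = 4.5 mOsm/kg

4.5 mOsm/kg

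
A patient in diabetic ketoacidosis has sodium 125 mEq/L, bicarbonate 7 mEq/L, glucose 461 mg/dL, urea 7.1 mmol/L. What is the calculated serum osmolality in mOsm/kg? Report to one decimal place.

Calculated osmolality = 2·Na + glucose/18 + urea
= 2·125 + 461/18 + 7.1
= 250 + 25.61 + 7.10
= 282.71 mOsm/kg

282.7 mOsm/kg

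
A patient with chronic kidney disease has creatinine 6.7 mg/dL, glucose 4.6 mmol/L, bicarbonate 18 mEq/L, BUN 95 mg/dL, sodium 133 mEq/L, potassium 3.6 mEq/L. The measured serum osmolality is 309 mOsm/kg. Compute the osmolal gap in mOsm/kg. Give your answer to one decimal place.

4.5 mOsm/kg

Calculated osmolality = 2·Na + glucose + BUN/2.8
= 2·133 + 4.6 + 95/2.8
= 266 + 4.60 + 33.93
= 304.53 mOsm/kg ≈ 304.5 mOsm/kg
Osmolar gap = measured − calculated = 309 − 304.5 = 4.5 mOsm/kg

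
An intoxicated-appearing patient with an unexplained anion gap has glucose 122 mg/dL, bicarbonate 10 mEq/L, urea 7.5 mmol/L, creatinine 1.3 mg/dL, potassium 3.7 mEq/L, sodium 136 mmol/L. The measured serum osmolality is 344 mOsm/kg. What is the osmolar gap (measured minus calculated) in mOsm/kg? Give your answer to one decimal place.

Calculated osmolality = 2·Na + glucose/18 + urea
= 2·136 + 122/18 + 7.5
= 272 + 6.78 + 7.50
= 286.28 mOsm/kg ≈ 286.3 mOsm/kg
Osmolar gap = measured − calculated = 344 − 286.3 = 57.7 mOsm/kg

57.7 mOsm/kg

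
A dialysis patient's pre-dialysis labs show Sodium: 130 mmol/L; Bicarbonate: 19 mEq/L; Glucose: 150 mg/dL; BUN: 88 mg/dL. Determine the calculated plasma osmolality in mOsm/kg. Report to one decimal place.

299.8 mOsm/kg

Calculated osmolality = 2·Na + glucose/18 + BUN/2.8
= 2·130 + 150/18 + 88/2.8
= 260 + 8.33 + 31.43
= 299.76 mOsm/kg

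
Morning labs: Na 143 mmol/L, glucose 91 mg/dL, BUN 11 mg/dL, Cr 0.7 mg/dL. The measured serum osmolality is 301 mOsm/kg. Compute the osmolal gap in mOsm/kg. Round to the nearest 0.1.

6.0 mOsm/kg

Calculated osmolality = 2·Na + glucose/18 + BUN/2.8
= 2·143 + 91/18 + 11/2.8
= 286 + 5.06 + 3.93
= 294.99 mOsm/kg ≈ 295.0 mOsm/kg
Osmolar gap = measured − calculated = 301 − 295.0 = 6.0 mOsm/kg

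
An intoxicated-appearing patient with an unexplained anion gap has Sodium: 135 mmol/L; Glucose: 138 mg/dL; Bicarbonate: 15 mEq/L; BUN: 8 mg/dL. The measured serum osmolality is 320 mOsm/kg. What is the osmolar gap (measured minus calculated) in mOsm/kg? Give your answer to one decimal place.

Calculated osmolality = 2·Na + glucose/18 + BUN/2.8
= 2·135 + 138/18 + 8/2.8
= 270 + 7.67 + 2.86
= 280.53 mOsm/kg ≈ 280.5 mOsm/kg
Osmolar gap = measured − calculated = 320 − 280.5 = 39.5 mOsm/kg

39.5 mOsm/kg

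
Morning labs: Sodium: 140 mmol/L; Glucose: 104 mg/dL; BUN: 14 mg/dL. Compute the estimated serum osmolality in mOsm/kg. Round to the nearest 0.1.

Calculated osmolality = 2·Na + glucose/18 + BUN/2.8
= 2·140 + 104/18 + 14/2.8
= 280 + 5.78 + 5
= 290.78 mOsm/kg

290.8 mOsm/kg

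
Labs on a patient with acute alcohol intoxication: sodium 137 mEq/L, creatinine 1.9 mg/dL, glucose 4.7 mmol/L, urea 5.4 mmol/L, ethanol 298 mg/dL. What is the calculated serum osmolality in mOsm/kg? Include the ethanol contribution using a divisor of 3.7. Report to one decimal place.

Calculated osmolality = 2·Na + glucose + urea + ethanol/3.7
= 2·137 + 4.7 + 5.4 + 298/3.7
= 274 + 4.70 + 5.40 + 80.54
= 364.64 mOsm/kg

364.6 mOsm/kg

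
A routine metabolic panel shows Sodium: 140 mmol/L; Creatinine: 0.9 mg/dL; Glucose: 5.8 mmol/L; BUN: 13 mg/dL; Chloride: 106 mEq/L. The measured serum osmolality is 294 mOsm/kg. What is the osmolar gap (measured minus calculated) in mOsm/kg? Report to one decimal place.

Calculated osmolality = 2·Na + glucose + BUN/2.8
= 2·140 + 5.8 + 13/2.8
= 280 + 5.80 + 4.64
= 290.44 mOsm/kg ≈ 290.4 mOsm/kg
Osmolar gap = measured − calculated = 294 − 290.4 = 3.6 mOsm/kg

3.6 mOsm/kg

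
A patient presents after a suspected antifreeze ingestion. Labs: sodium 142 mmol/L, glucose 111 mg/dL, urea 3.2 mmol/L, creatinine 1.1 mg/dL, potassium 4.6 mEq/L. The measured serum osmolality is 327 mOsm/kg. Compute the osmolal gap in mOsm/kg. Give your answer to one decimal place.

33.6 mOsm/kg

Calculated osmolality = 2·Na + glucose/18 + urea
= 2·142 + 111/18 + 3.2
= 284 + 6.17 + 3.20
= 293.37 mOsm/kg ≈ 293.4 mOsm/kg
Osmolar gap = measured − calculated = 327 − 293.4 = 33.6 mOsm/kg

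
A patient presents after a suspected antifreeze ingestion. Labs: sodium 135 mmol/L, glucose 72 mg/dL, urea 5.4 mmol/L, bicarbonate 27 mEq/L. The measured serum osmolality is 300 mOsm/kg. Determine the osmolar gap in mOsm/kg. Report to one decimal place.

Calculated osmolality = 2·Na + glucose/18 + urea
= 2·135 + 72/18 + 5.4
= 270 + 4 + 5.40
= 279.4 mOsm/kg ≈ 279.4 mOsm/kg
Osmolar gap = measured − calculated = 300 − 279.4 = 20.6 mOsm/kg

20.6 mOsm/kg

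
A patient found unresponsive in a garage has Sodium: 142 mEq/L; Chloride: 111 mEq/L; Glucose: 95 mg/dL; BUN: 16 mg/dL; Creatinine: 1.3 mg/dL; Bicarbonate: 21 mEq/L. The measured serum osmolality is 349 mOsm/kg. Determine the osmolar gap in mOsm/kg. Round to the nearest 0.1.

54.0 mOsm/kg

Calculated osmolality = 2·Na + glucose/18 + BUN/2.8
= 2·142 + 95/18 + 16/2.8
= 284 + 5.28 + 5.71
= 294.99 mOsm/kg ≈ 295.0 mOsm/kg
Osmolar gap = measured − calculated = 349 − 295.0 = 54.0 mOsm/kg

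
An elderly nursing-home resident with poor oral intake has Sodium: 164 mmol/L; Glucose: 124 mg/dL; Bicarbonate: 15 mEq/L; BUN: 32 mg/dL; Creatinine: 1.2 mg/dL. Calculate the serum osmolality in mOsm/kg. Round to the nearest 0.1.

Calculated osmolality = 2·Na + glucose/18 + BUN/2.8
= 2·164 + 124/18 + 32/2.8
= 328 + 6.89 + 11.43
= 346.32 mOsm/kg

346.3 mOsm/kg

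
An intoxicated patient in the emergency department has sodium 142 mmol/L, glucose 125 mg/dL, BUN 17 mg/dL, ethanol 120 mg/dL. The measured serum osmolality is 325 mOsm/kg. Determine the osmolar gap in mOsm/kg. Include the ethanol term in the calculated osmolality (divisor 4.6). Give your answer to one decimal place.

1.9 mOsm/kg

Calculated osmolality = 2·Na + glucose/18 + BUN/2.8 + ethanol/4.6
= 2·142 + 125/18 + 17/2.8 + 120/4.6
= 284 + 6.94 + 6.07 + 26.09
= 323.1 mOsm/kg ≈ 323.1 mOsm/kg
Osmolar gap = measured − calculated = 325 − 323.1 = 1.9 mOsm/kg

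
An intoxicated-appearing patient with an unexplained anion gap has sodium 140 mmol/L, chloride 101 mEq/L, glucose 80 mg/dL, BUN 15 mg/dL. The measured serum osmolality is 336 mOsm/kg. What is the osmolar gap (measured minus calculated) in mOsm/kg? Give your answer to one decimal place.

46.2 mOsm/kg

Calculated osmolality = 2·Na + glucose/18 + BUN/2.8
= 2·140 + 80/18 + 15/2.8
= 280 + 4.44 + 5.36
= 289.8 mOsm/kg ≈ 289.8 mOsm/kg
Osmolar gap = measured − calculated = 336 − 289.8 = 46.2 mOsm/kg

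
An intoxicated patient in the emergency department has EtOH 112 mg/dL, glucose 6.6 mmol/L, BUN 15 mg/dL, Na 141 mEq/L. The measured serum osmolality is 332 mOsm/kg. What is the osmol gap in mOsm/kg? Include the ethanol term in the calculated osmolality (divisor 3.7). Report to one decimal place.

Calculated osmolality = 2·Na + glucose + BUN/2.8 + ethanol/3.7
= 2·141 + 6.6 + 15/2.8 + 112/3.7
= 282 + 6.60 + 5.36 + 30.27
= 324.23 mOsm/kg ≈ 324.2 mOsm/kg
Osmolar gap = measured − calculated = 332 − 324.2 = 7.8 mOsm/kg

7.8 mOsm/kg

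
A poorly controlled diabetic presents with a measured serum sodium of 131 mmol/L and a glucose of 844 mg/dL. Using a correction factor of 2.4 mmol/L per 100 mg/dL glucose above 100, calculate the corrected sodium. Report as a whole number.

149 mmol/L

Corrected Na = measured Na + 2.4 · (glucose − 100)/100
= 131 + 2.4 · (844 − 100)/100
= 131 + 17.9
= 148.9 mmol/L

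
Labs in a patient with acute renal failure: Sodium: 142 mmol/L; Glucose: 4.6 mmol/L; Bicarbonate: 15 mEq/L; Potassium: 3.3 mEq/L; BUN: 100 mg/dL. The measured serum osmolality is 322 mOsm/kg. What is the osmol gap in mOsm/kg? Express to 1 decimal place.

Calculated osmolality = 2·Na + glucose + BUN/2.8
= 2·142 + 4.6 + 100/2.8
= 284 + 4.60 + 35.71
= 324.31 mOsm/kg ≈ 324.3 mOsm/kg
Osmolar gap = measured − calculated = 322 − 324.3 = -2.3 mOsm/kg

-2.3 mOsm/kg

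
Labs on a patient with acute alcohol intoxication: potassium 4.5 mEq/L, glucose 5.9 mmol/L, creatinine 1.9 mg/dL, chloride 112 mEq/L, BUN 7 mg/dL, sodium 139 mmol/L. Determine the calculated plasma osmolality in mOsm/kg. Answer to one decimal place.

Calculated osmolality = 2·Na + glucose + BUN/2.8
= 2·139 + 5.9 + 7/2.8
= 278 + 5.90 + 2.50
= 286.4 mOsm/kg

286.4 mOsm/kg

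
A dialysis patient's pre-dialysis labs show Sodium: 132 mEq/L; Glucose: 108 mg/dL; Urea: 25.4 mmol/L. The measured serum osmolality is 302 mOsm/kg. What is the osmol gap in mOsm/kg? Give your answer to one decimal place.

Calculated osmolality = 2·Na + glucose/18 + urea
= 2·132 + 108/18 + 25.4
= 264 + 6 + 25.40
= 295.4 mOsm/kg ≈ 295.4 mOsm/kg
Osmolar gap = measured − calculated = 302 − 295.4 = 6.6 mOsm/kg

6.6 mOsm/kg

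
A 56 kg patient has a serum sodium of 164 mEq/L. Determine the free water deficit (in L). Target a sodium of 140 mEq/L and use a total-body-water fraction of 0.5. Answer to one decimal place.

TBW = 0.5 · 56 = 28 L
Free water deficit = TBW · (Na/140 − 1)
= 28 · (164/140 − 1)
= 28 · 0.1714
= 4.8 L

4.8 L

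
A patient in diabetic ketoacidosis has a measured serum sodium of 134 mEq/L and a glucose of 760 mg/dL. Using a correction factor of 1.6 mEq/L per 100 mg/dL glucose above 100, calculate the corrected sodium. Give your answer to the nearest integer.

145 mEq/L

Corrected Na = measured Na + 1.6 · (glucose − 100)/100
= 134 + 1.6 · (760 − 100)/100
= 134 + 10.6
= 144.6 mEq/L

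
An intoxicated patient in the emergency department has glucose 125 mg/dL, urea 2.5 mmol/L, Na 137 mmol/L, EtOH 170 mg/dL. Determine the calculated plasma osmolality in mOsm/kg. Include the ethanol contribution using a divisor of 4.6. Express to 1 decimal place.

Calculated osmolality = 2·Na + glucose/18 + urea + ethanol/4.6
= 2·137 + 125/18 + 2.5 + 170/4.6
= 274 + 6.94 + 2.50 + 36.96
= 320.4 mOsm/kg

320.4 mOsm/kg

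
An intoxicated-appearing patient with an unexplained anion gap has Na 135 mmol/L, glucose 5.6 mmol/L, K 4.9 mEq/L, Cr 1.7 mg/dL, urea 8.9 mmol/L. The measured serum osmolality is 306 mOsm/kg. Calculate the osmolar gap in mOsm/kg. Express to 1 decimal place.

21.5 mOsm/kg

Calculated osmolality = 2·Na + glucose + urea
= 2·135 + 5.6 + 8.9
= 270 + 5.60 + 8.90
= 284.5 mOsm/kg ≈ 284.5 mOsm/kg
Osmolar gap = measured − calculated = 306 − 284.5 = 21.5 mOsm/kg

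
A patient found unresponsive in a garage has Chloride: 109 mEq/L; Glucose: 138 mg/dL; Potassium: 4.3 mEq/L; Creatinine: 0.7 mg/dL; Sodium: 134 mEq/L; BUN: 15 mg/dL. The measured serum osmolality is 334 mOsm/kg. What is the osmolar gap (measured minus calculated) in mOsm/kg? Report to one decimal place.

Calculated osmolality = 2·Na + glucose/18 + BUN/2.8
= 2·134 + 138/18 + 15/2.8
= 268 + 7.67 + 5.36
= 281.03 mOsm/kg ≈ 281.0 mOsm/kg
Osmolar gap = measured − calculated = 334 − 281.0 = 53.0 mOsm/kg

53.0 mOsm/kg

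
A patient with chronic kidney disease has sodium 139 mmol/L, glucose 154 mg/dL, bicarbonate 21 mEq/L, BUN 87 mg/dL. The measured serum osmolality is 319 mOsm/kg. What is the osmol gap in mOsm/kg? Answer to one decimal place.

Calculated osmolality = 2·Na + glucose/18 + BUN/2.8
= 2·139 + 154/18 + 87/2.8
= 278 + 8.56 + 31.07
= 317.63 mOsm/kg ≈ 317.6 mOsm/kg
Osmolar gap = measured − calculated = 319 − 317.6 = 1.4 mOsm/kg

1.4 mOsm/kg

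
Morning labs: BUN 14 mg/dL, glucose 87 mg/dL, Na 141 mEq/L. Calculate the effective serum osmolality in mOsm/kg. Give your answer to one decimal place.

Effective osmolality excludes urea (freely permeant across cell membranes):
2·Na + glucose/18
= 2·141 + 87/18
= 282 + 4.83
= 286.83 mOsm/kg

286.8 mOsm/kg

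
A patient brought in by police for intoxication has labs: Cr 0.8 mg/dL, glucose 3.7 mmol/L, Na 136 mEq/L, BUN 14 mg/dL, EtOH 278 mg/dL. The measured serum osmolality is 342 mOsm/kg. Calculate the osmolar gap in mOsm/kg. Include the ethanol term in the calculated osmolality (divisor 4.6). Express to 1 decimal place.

Calculated osmolality = 2·Na + glucose + BUN/2.8 + ethanol/4.6
= 2·136 + 3.7 + 14/2.8 + 278/4.6
= 272 + 3.70 + 5 + 60.43
= 341.13 mOsm/kg ≈ 341.1 mOsm/kg
Osmolar gap = measured − calculated = 342 − 341.1 = 0.9 mOsm/kg

0.9 mOsm/kg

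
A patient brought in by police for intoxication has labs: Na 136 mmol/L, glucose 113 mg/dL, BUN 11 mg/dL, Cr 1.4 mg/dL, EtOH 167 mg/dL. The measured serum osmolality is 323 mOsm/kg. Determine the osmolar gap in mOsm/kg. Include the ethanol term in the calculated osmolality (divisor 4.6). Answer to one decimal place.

4.5 mOsm/kg

Calculated osmolality = 2·Na + glucose/18 + BUN/2.8 + ethanol/4.6
= 2·136 + 113/18 + 11/2.8 + 167/4.6
= 272 + 6.28 + 3.93 + 36.30
= 318.51 mOsm/kg ≈ 318.5 mOsm/kg
Osmolar gap = measured − calculated = 323 − 318.5 = 4.5 mOsm/kg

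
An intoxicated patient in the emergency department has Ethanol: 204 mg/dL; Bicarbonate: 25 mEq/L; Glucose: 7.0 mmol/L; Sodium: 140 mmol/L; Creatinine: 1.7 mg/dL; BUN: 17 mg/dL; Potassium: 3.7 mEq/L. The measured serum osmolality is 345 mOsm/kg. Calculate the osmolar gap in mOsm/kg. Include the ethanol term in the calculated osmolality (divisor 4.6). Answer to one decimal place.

Calculated osmolality = 2·Na + glucose + BUN/2.8 + ethanol/4.6
= 2·140 + 7 + 17/2.8 + 204/4.6
= 280 + 7 + 6.07 + 44.35
= 337.42 mOsm/kg ≈ 337.4 mOsm/kg
Osmolar gap = measured − calculated = 345 − 337.4 = 7.6 mOsm/kg

7.6 mOsm/kg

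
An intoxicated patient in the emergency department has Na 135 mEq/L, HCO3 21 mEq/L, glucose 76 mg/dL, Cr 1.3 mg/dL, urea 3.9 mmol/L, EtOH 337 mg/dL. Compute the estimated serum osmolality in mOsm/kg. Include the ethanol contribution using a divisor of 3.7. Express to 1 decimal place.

Calculated osmolality = 2·Na + glucose/18 + urea + ethanol/3.7
= 2·135 + 76/18 + 3.9 + 337/3.7
= 270 + 4.22 + 3.90 + 91.08
= 369.2 mOsm/kg

369.2 mOsm/kg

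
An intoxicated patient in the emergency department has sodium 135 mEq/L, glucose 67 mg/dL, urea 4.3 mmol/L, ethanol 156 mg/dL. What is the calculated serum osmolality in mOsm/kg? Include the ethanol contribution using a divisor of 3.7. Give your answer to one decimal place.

Calculated osmolality = 2·Na + glucose/18 + urea + ethanol/3.7
= 2·135 + 67/18 + 4.3 + 156/3.7
= 270 + 3.72 + 4.30 + 42.16
= 320.18 mOsm/kg

320.2 mOsm/kg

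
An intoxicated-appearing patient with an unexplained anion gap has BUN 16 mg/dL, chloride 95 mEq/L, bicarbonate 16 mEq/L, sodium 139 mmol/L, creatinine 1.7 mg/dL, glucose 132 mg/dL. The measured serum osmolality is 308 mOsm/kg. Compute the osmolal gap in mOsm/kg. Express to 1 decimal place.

17.0 mOsm/kg

Calculated osmolality = 2·Na + glucose/18 + BUN/2.8
= 2·139 + 132/18 + 16/2.8
= 278 + 7.33 + 5.71
= 291.04 mOsm/kg ≈ 291.0 mOsm/kg
Osmolar gap = measured − calculated = 308 − 291.0 = 17.0 mOsm/kg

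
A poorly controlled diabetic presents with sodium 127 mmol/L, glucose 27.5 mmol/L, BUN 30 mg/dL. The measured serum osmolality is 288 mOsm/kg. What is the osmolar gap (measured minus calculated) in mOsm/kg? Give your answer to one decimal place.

Calculated osmolality = 2·Na + glucose + BUN/2.8
= 2·127 + 27.5 + 30/2.8
= 254 + 27.50 + 10.71
= 292.21 mOsm/kg ≈ 292.2 mOsm/kg
Osmolar gap = measured − calculated = 288 − 292.2 = -4.2 mOsm/kg

-4.2 mOsm/kg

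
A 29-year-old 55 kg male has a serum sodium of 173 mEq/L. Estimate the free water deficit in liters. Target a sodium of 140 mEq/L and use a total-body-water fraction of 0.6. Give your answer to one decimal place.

TBW = 0.6 · 55 = 33 L
Free water deficit = TBW · (Na/140 − 1)
= 33 · (173/140 − 1)
= 33 · 0.2357
= 7.78 L

7.8 L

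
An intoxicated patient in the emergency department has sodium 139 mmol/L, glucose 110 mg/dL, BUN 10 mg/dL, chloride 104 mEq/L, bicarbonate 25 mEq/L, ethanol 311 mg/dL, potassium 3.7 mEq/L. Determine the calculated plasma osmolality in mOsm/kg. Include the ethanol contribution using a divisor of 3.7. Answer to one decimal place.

371.7 mOsm/kg

Calculated osmolality = 2·Na + glucose/18 + BUN/2.8 + ethanol/3.7
= 2·139 + 110/18 + 10/2.8 + 311/3.7
= 278 + 6.11 + 3.57 + 84.05
= 371.73 mOsm/kg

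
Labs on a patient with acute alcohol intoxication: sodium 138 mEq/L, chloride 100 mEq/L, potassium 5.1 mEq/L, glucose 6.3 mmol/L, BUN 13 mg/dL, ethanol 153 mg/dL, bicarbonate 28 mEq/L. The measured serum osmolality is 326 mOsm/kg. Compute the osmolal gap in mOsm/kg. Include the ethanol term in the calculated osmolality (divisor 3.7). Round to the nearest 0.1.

Calculated osmolality = 2·Na + glucose + BUN/2.8 + ethanol/3.7
= 2·138 + 6.3 + 13/2.8 + 153/3.7
= 276 + 6.30 + 4.64 + 41.35
= 328.29 mOsm/kg ≈ 328.3 mOsm/kg
Osmolar gap = measured − calculated = 326 − 328.3 = -2.3 mOsm/kg

-2.3 mOsm/kg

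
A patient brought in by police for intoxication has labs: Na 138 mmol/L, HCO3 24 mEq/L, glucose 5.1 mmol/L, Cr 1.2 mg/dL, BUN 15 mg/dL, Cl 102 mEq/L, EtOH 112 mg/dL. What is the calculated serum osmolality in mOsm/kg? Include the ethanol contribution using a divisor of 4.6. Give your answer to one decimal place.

310.8 mOsm/kg

Calculated osmolality = 2·Na + glucose + BUN/2.8 + ethanol/4.6
= 2·138 + 5.1 + 15/2.8 + 112/4.6
= 276 + 5.10 + 5.36 + 24.35
= 310.81 mOsm/kg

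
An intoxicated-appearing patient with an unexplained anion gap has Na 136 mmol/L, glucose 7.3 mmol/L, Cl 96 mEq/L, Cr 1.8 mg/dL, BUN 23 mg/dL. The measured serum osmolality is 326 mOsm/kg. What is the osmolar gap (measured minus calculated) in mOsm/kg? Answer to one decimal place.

38.5 mOsm/kg

Calculated osmolality = 2·Na + glucose + BUN/2.8
= 2·136 + 7.3 + 23/2.8
= 272 + 7.30 + 8.21
= 287.51 mOsm/kg ≈ 287.5 mOsm/kg
Osmolar gap = measured − calculated = 326 − 287.5 = 38.5 mOsm/kg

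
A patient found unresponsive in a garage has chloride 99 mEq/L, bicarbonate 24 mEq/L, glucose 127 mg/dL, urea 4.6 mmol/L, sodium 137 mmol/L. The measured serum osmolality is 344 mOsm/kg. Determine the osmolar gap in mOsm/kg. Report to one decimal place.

Calculated osmolality = 2·Na + glucose/18 + urea
= 2·137 + 127/18 + 4.6
= 274 + 7.06 + 4.60
= 285.66 mOsm/kg ≈ 285.7 mOsm/kg
Osmolar gap = measured − calculated = 344 − 285.7 = 58.3 mOsm/kg

58.3 mOsm/kg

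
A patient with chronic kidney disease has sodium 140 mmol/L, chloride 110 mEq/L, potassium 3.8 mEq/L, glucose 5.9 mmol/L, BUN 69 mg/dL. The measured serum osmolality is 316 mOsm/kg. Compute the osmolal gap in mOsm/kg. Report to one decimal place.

Calculated osmolality = 2·Na + glucose + BUN/2.8
= 2·140 + 5.9 + 69/2.8
= 280 + 5.90 + 24.64
= 310.54 mOsm/kg ≈ 310.5 mOsm/kg
Osmolar gap = measured − calculated = 316 − 310.5 = 5.5 mOsm/kg

5.5 mOsm/kg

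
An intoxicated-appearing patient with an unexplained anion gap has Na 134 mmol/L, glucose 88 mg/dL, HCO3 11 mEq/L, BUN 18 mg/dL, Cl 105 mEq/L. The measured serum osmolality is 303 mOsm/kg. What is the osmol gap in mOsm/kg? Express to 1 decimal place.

Calculated osmolality = 2·Na + glucose/18 + BUN/2.8
= 2·134 + 88/18 + 18/2.8
= 268 + 4.89 + 6.43
= 279.32 mOsm/kg ≈ 279.3 mOsm/kg
Osmolar gap = measured − calculated = 303 − 279.3 = 23.7 mOsm/kg

23.7 mOsm/kg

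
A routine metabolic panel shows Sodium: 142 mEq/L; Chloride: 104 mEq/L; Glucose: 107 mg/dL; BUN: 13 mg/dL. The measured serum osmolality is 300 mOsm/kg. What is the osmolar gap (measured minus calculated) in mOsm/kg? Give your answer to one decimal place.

5.4 mOsm/kg

Calculated osmolality = 2·Na + glucose/18 + BUN/2.8
= 2·142 + 107/18 + 13/2.8
= 284 + 5.94 + 4.64
= 294.58 mOsm/kg ≈ 294.6 mOsm/kg
Osmolar gap = measured − calculated = 300 − 294.6 = 5.4 mOsm/kg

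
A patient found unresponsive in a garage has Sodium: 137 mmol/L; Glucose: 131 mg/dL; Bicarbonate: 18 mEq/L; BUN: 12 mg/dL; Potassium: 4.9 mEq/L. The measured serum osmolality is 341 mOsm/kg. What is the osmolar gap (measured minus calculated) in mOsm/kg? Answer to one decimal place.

55.4 mOsm/kg

Calculated osmolality = 2·Na + glucose/18 + BUN/2.8
= 2·137 + 131/18 + 12/2.8
= 274 + 7.28 + 4.29
= 285.57 mOsm/kg ≈ 285.6 mOsm/kg
Osmolar gap = measured − calculated = 341 − 285.6 = 55.4 mOsm/kg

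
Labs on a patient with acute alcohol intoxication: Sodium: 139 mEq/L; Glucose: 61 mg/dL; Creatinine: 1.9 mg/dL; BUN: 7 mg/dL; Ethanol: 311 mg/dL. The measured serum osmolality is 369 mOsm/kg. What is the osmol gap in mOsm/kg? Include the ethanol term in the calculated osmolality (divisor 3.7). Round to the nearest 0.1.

1.1 mOsm/kg

Calculated osmolality = 2·Na + glucose/18 + BUN/2.8 + ethanol/3.7
= 2·139 + 61/18 + 7/2.8 + 311/3.7
= 278 + 3.39 + 2.50 + 84.05
= 367.94 mOsm/kg ≈ 367.9 mOsm/kg
Osmolar gap = measured − calculated = 369 − 367.9 = 1.1 mOsm/kg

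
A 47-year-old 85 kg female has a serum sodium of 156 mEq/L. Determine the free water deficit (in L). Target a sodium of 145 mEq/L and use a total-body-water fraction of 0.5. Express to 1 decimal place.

TBW = 0.5 · 85 = 42.5 L
Free water deficit = TBW · (Na/145 − 1)
= 42.5 · (156/145 − 1)
= 42.5 · 0.0759
= 3.23 L

3.2 L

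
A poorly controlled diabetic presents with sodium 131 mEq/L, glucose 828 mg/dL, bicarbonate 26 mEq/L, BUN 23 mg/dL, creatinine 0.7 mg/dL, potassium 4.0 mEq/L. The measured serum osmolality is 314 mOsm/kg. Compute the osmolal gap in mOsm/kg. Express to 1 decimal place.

Calculated osmolality = 2·Na + glucose/18 + BUN/2.8
= 2·131 + 828/18 + 23/2.8
= 262 + 46 + 8.21
= 316.21 mOsm/kg ≈ 316.2 mOsm/kg
Osmolar gap = measured − calculated = 314 − 316.2 = -2.2 mOsm/kg

-2.2 mOsm/kg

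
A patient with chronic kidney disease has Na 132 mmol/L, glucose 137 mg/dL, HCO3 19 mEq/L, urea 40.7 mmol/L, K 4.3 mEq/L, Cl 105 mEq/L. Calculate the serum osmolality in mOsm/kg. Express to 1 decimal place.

Calculated osmolality = 2·Na + glucose/18 + urea
= 2·132 + 137/18 + 40.7
= 264 + 7.61 + 40.70
= 312.31 mOsm/kg

312.3 mOsm/kg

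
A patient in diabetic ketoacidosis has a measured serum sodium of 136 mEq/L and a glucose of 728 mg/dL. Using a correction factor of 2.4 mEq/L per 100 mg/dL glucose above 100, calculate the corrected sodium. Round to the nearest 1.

Corrected Na = measured Na + 2.4 · (glucose − 100)/100
= 136 + 2.4 · (728 − 100)/100
= 136 + 15.1
= 151.1 mEq/L

151 mEq/L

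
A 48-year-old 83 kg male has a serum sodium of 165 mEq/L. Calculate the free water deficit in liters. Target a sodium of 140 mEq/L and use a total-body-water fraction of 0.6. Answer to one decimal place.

8.9 L

TBW = 0.6 · 83 = 49.8 L
Free water deficit = TBW · (Na/140 − 1)
= 49.8 · (165/140 − 1)
= 49.8 · 0.1786
= 8.89 L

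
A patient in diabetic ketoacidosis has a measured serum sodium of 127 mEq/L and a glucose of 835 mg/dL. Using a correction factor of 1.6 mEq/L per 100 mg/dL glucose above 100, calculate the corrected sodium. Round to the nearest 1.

Corrected Na = measured Na + 1.6 · (glucose − 100)/100
= 127 + 1.6 · (835 − 100)/100
= 127 + 11.8
= 138.8 mEq/L

139 mEq/L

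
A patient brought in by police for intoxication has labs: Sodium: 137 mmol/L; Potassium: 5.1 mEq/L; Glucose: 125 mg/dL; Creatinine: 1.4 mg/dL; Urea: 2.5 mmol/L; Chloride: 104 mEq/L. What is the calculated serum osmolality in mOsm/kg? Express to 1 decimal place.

283.4 mOsm/kg

Calculated osmolality = 2·Na + glucose/18 + urea
= 2·137 + 125/18 + 2.5
= 274 + 6.94 + 2.50
= 283.44 mOsm/kg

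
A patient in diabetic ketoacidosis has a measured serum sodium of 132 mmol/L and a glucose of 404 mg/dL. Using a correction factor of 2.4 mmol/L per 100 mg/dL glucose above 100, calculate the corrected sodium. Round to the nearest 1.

Corrected Na = measured Na + 2.4 · (glucose − 100)/100
= 132 + 2.4 · (404 − 100)/100
= 132 + 7.3
= 139.3 mmol/L

139 mmol/L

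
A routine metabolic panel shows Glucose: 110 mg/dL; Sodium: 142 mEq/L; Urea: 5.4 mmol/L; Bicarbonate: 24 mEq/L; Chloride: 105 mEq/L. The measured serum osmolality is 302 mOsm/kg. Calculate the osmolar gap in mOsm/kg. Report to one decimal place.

Calculated osmolality = 2·Na + glucose/18 + urea
= 2·142 + 110/18 + 5.4
= 284 + 6.11 + 5.40
= 295.51 mOsm/kg ≈ 295.5 mOsm/kg
Osmolar gap = measured − calculated = 302 − 295.5 = 6.5 mOsm/kg

6.5 mOsm/kg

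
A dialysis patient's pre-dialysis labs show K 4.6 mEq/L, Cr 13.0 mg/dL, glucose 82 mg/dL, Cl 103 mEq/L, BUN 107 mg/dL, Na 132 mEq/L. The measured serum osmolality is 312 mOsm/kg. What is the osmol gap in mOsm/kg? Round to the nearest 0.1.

5.2 mOsm/kg

Calculated osmolality = 2·Na + glucose/18 + BUN/2.8
= 2·132 + 82/18 + 107/2.8
= 264 + 4.56 + 38.21
= 306.77 mOsm/kg ≈ 306.8 mOsm/kg
Osmolar gap = measured − calculated = 312 − 306.8 = 5.2 mOsm/kg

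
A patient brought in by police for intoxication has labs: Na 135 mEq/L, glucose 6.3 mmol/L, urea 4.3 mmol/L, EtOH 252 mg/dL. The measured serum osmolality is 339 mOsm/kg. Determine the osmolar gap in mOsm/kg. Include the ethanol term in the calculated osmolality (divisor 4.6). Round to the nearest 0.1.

3.6 mOsm/kg

Calculated osmolality = 2·Na + glucose + urea + ethanol/4.6
= 2·135 + 6.3 + 4.3 + 252/4.6
= 270 + 6.30 + 4.30 + 54.78
= 335.38 mOsm/kg ≈ 335.4 mOsm/kg
Osmolar gap = measured − calculated = 339 − 335.4 = 3.6 mOsm/kg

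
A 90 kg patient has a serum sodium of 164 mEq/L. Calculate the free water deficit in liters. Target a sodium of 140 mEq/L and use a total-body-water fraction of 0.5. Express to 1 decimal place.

TBW = 0.5 · 90 = 45 L
Free water deficit = TBW · (Na/140 − 1)
= 45 · (164/140 − 1)
= 45 · 0.1714
= 7.71 L

7.7 L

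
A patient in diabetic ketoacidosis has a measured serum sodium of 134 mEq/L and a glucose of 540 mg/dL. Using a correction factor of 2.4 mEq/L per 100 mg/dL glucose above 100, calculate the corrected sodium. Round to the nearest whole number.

Corrected Na = measured Na + 2.4 · (glucose − 100)/100
= 134 + 2.4 · (540 − 100)/100
= 134 + 10.6
= 144.6 mEq/L

145 mEq/L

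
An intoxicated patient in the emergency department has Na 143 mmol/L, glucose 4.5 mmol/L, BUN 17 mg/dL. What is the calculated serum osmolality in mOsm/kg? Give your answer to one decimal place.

Calculated osmolality = 2·Na + glucose + BUN/2.8
= 2·143 + 4.5 + 17/2.8
= 286 + 4.50 + 6.07
= 296.57 mOsm/kg

296.6 mOsm/kg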